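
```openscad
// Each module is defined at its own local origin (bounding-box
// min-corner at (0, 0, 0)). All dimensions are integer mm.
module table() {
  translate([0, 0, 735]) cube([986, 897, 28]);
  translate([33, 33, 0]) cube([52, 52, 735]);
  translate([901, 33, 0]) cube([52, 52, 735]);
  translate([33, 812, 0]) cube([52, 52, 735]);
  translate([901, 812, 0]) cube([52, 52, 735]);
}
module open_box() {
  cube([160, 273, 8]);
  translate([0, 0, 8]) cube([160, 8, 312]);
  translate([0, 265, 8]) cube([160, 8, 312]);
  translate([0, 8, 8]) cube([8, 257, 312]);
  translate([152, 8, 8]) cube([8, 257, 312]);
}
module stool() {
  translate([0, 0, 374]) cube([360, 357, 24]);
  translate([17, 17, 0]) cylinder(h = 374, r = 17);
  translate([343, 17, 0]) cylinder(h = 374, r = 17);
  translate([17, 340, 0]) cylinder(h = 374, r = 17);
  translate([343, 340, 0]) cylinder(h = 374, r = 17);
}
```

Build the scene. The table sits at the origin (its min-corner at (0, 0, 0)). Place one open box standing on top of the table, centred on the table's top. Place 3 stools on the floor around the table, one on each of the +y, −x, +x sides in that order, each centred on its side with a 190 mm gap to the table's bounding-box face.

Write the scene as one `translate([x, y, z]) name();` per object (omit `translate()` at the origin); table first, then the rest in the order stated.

table();
translate([413, 312, 763]) open_box();
translate([313, 1087, 0]) stool();
translate([-550, 270, 0]) stool();
translate([1176, 270, 0]) stool();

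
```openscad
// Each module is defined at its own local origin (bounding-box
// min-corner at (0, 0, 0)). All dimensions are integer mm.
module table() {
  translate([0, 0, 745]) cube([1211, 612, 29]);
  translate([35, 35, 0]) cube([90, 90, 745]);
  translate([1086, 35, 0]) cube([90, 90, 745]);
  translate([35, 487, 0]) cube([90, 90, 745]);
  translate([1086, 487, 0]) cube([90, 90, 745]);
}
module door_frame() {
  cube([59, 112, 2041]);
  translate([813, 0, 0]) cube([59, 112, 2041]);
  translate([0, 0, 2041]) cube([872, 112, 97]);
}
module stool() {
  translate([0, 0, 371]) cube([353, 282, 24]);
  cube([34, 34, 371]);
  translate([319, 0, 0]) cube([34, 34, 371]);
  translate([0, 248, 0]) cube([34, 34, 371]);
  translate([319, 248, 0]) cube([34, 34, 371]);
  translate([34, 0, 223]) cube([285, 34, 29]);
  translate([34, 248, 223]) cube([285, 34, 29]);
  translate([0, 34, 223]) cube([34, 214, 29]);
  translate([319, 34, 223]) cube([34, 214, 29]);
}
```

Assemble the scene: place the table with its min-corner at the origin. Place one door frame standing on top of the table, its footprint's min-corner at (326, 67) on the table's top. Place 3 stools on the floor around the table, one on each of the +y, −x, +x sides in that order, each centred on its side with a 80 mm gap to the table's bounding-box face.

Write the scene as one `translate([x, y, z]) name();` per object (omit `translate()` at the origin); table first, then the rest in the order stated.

table();
translate([326, 67, 774]) door_frame();
translate([429, 692, 0]) stool();
translate([-433, 165, 0]) stool();
translate([1291, 165, 0]) stool();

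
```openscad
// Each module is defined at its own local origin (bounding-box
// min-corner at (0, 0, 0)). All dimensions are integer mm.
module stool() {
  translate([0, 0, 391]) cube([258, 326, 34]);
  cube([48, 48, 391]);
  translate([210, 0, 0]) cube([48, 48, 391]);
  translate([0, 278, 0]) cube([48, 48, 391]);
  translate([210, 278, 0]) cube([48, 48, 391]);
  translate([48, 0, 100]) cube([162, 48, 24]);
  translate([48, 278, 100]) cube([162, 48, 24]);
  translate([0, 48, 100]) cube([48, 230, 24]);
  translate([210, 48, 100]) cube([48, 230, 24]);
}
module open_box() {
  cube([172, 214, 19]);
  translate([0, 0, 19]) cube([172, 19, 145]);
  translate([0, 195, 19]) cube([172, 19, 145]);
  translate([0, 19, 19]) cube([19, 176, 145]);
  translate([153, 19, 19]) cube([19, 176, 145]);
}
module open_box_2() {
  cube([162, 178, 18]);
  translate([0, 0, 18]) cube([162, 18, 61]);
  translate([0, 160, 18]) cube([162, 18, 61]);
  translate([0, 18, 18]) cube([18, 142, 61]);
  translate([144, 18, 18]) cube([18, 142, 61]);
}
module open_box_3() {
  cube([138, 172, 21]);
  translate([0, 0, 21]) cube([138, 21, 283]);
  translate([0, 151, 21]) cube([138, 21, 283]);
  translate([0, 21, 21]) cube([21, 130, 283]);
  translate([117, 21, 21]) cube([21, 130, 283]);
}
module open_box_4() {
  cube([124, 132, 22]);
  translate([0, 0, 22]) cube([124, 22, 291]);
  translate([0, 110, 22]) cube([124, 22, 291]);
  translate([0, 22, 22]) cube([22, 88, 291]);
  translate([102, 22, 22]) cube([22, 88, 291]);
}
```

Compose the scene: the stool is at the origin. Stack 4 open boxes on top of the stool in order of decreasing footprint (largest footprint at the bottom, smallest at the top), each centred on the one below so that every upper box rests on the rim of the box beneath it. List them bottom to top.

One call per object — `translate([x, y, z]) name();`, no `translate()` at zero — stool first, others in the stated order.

stool();
translate([43, 56, 425]) open_box();
translate([48, 74, 589]) open_box_2();
translate([60, 77, 668]) open_box_3();
translate([67, 97, 972]) open_box_4();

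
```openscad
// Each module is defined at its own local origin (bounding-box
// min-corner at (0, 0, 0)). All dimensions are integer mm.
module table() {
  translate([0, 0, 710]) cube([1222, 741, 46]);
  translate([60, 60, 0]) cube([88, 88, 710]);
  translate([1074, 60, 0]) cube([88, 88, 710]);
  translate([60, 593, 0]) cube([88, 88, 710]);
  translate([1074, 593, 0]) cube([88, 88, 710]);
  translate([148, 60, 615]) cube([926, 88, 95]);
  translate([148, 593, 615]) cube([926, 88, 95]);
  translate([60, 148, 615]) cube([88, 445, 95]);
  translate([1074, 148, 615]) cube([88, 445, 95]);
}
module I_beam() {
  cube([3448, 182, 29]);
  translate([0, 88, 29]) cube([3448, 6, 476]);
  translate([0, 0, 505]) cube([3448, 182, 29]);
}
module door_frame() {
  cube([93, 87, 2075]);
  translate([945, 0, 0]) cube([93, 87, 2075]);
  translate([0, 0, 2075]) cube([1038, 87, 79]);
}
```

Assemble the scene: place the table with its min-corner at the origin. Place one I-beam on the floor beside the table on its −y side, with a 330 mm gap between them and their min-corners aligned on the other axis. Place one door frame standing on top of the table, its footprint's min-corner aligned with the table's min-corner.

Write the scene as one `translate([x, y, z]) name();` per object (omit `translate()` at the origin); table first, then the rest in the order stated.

table();
translate([0, -512, 0]) I_beam();
translate([0, 0, 756]) door_frame();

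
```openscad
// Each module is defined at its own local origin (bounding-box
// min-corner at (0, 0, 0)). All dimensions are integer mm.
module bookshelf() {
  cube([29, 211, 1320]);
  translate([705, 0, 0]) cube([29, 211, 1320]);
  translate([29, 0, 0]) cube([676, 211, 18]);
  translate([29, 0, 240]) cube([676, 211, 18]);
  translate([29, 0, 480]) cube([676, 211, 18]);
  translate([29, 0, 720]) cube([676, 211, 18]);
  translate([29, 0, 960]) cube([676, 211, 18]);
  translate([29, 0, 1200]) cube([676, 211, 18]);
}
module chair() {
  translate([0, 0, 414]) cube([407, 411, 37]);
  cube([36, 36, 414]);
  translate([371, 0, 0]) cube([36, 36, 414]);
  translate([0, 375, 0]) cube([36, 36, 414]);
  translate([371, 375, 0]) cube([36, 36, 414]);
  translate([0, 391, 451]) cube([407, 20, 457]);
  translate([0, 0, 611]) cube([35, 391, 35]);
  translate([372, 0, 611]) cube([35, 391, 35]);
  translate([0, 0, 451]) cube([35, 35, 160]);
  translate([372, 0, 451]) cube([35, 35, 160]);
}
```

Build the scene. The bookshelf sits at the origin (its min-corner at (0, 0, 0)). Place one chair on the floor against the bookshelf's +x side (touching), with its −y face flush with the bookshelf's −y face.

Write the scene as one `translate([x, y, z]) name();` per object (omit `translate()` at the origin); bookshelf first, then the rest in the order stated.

bookshelf();
translate([734, 0, 0]) chair();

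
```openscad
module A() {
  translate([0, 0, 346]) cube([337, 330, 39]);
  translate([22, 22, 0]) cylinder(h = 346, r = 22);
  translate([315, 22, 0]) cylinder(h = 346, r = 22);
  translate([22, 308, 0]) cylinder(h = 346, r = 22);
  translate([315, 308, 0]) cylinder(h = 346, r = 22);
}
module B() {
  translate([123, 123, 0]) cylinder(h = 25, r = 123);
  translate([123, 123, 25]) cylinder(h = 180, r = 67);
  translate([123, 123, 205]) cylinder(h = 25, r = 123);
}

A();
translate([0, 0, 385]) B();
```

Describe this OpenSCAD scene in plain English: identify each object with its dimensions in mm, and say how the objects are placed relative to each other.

A is a four-legged stool. The seat is a 337×330×39 mm slab whose top surface is at z = 385 mm; four round legs, each 44 mm in diameter, run from the floor (z = 0) to the underside of the seat, each leg's axis is inset half a diameter from the nearest pair of seat edges (so the leg's bounding box is flush with the corner).

B is a spool: two coaxial disc flanges of radius 123 mm and thickness 25 mm, joined by a core cylinder of radius 67 mm and height 180 mm. The lower flange rests on z = 0 and the three cylinders share a vertical axis.

The spool is on top of the stool.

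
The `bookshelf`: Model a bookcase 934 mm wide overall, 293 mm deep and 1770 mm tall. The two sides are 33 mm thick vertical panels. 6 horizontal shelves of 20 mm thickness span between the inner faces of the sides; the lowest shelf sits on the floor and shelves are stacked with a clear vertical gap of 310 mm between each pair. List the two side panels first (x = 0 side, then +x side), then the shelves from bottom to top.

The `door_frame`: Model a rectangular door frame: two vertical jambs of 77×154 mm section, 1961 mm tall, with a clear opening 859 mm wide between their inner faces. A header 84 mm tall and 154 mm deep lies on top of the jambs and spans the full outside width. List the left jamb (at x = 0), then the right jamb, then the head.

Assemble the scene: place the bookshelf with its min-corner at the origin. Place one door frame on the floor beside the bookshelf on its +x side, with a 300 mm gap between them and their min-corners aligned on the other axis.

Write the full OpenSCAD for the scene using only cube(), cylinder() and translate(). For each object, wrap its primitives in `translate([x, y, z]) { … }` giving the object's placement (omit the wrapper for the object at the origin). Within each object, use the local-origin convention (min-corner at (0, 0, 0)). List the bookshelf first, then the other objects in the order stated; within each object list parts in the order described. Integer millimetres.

cube([33, 293, 1770]);
translate([901, 0, 0]) cube([33, 293, 1770]);
translate([33, 0, 0]) cube([868, 293, 20]);
translate([33, 0, 330]) cube([868, 293, 20]);
translate([33, 0, 660]) cube([868, 293, 20]);
translate([33, 0, 990]) cube([868, 293, 20]);
translate([33, 0, 1320]) cube([868, 293, 20]);
translate([33, 0, 1650]) cube([868, 293, 20]);
translate([1234, 0, 0]) {
  cube([77, 154, 1961]);
  translate([936, 0, 0]) cube([77, 154, 1961]);
  translate([0, 0, 1961]) cube([1013, 154, 84]);
}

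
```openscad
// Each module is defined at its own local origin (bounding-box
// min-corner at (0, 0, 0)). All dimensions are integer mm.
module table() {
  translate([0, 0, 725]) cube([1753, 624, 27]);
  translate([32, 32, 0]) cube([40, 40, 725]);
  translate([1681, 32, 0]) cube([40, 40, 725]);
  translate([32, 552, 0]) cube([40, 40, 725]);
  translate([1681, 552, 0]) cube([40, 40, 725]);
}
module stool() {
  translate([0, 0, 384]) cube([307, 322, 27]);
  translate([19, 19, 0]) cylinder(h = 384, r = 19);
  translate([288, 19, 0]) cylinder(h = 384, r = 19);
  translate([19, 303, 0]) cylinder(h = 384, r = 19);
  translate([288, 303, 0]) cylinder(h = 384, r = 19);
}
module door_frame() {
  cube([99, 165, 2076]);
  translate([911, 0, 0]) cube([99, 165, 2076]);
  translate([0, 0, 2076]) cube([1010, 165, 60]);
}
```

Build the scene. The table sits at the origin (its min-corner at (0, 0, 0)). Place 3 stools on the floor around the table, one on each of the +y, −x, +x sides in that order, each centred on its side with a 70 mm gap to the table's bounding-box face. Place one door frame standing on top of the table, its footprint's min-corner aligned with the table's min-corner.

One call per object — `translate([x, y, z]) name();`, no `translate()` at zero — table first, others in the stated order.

table();
translate([723, 694, 0]) stool();
translate([-377, 151, 0]) stool();
translate([1823, 151, 0]) stool();
translate([0, 0, 752]) door_frame();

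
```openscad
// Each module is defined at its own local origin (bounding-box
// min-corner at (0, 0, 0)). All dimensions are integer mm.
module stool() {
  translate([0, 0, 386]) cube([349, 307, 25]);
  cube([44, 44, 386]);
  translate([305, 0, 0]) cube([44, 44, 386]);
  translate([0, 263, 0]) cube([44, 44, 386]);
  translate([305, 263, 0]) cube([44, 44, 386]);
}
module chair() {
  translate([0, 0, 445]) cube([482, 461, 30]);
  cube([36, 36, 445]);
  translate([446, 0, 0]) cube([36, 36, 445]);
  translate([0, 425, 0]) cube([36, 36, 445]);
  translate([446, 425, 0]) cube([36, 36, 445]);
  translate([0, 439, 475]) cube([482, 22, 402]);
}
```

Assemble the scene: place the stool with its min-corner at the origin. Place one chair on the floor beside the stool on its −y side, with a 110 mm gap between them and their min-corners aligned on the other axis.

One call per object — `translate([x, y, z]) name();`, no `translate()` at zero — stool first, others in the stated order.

stool();
translate([0, -571, 0]) chair();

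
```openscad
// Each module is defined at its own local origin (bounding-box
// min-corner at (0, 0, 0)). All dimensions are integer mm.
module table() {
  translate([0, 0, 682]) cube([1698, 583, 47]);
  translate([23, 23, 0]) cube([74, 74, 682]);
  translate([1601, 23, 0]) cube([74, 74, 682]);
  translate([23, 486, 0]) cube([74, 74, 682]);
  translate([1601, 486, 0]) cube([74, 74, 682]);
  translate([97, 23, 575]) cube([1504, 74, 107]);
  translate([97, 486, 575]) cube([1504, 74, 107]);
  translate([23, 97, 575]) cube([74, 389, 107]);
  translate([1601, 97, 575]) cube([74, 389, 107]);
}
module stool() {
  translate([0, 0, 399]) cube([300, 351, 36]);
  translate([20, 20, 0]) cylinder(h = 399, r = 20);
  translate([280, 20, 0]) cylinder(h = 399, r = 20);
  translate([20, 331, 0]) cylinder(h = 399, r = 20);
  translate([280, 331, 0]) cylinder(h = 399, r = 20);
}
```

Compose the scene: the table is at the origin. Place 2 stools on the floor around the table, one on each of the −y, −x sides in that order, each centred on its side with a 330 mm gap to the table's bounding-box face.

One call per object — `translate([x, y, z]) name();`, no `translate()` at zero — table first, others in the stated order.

table();
translate([699, -681, 0]) stool();
translate([-630, 116, 0]) stool();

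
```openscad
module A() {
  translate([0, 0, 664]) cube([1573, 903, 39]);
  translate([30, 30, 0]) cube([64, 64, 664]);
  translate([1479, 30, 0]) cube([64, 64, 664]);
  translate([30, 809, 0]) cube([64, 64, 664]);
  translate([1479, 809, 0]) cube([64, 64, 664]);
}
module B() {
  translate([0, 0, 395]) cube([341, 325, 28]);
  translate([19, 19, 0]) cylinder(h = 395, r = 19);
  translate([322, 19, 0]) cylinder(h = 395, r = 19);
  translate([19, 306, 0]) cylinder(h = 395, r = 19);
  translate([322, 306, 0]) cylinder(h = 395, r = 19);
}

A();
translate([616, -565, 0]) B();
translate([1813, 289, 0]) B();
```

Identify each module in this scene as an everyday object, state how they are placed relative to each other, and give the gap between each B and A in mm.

Each stool's nearest face is 240 mm from the table's bounding box.

A is a table. B is a stool. Two stools sit around the table at the −y, +x sides. The gap between each stool and the table is 240 mm.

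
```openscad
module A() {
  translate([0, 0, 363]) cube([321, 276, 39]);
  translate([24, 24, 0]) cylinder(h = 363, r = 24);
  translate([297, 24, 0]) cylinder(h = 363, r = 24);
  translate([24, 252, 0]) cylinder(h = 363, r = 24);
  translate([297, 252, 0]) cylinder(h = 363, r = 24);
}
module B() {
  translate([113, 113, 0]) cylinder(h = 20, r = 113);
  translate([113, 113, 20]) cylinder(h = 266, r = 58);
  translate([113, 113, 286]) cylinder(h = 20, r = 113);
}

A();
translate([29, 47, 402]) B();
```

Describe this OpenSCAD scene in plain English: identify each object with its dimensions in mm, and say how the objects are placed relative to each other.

A is a four-legged stool. The seat is a 321×276×39 mm slab whose top surface is at z = 402 mm; four round legs, each 48 mm in diameter, run from the floor (z = 0) to the underside of the seat, each leg's axis is inset half a diameter from the nearest pair of seat edges (so the leg's bounding box is flush with the corner).

B is a spool: two coaxial disc flanges of radius 113 mm and thickness 20 mm, joined by a core cylinder of radius 58 mm and height 266 mm. The lower flange rests on z = 0 and the three cylinders share a vertical axis.

The spool is on top of the stool.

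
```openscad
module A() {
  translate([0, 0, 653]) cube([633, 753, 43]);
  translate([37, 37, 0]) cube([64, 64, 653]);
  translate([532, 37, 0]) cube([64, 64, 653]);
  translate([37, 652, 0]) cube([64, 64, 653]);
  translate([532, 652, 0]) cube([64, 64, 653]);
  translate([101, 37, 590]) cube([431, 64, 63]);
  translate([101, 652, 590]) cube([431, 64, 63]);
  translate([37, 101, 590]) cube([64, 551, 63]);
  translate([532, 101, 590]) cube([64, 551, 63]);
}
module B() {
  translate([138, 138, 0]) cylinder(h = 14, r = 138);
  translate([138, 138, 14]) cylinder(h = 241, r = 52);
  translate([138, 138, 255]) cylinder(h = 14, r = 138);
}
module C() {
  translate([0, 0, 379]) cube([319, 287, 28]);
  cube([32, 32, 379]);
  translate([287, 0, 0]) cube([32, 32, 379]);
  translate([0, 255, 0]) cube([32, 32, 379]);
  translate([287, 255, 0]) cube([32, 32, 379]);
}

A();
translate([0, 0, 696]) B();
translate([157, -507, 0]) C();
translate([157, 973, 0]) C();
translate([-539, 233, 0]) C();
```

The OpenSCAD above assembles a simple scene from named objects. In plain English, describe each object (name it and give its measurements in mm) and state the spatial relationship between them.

A is a rectangular dining table. The top is 633×753×43 mm with its upper surface at z = 696 mm. It stands on four 64×64 mm square legs, each inset 37 mm from the nearest pair of top edges, running from the floor to the underside of the top. Four apron rails, 64 mm thick and 63 mm tall, run between adjacent legs with their top edges flush with the underside of the top and their outer faces flush with the legs' outer faces.

B is a spool: two coaxial disc flanges of radius 138 mm and thickness 14 mm, joined by a core cylinder of radius 52 mm and height 241 mm. The lower flange rests on z = 0 and the three cylinders share a vertical axis.

C is a four-legged stool. The seat is a 319×287×28 mm slab whose top surface is at z = 407 mm; four square legs, each 32×32 mm in cross-section, run from the floor (z = 0) to the underside of the seat, each flush with a corner of the seat.

The spool is on top of the table. Three stools sit around the table at the −y, +y, −x sides.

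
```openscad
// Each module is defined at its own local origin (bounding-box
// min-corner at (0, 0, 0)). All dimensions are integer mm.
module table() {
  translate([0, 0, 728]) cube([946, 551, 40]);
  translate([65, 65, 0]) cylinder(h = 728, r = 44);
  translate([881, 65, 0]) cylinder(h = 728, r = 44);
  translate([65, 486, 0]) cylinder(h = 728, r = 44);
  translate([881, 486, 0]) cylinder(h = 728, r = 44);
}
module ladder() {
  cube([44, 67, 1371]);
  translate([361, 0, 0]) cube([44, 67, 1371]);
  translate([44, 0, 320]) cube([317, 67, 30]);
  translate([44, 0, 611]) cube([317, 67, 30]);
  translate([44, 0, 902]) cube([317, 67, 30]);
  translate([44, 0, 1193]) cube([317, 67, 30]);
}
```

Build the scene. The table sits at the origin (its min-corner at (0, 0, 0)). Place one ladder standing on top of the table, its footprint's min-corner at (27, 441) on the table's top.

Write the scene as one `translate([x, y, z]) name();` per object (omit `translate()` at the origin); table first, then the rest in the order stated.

table();
translate([27, 441, 768]) ladder();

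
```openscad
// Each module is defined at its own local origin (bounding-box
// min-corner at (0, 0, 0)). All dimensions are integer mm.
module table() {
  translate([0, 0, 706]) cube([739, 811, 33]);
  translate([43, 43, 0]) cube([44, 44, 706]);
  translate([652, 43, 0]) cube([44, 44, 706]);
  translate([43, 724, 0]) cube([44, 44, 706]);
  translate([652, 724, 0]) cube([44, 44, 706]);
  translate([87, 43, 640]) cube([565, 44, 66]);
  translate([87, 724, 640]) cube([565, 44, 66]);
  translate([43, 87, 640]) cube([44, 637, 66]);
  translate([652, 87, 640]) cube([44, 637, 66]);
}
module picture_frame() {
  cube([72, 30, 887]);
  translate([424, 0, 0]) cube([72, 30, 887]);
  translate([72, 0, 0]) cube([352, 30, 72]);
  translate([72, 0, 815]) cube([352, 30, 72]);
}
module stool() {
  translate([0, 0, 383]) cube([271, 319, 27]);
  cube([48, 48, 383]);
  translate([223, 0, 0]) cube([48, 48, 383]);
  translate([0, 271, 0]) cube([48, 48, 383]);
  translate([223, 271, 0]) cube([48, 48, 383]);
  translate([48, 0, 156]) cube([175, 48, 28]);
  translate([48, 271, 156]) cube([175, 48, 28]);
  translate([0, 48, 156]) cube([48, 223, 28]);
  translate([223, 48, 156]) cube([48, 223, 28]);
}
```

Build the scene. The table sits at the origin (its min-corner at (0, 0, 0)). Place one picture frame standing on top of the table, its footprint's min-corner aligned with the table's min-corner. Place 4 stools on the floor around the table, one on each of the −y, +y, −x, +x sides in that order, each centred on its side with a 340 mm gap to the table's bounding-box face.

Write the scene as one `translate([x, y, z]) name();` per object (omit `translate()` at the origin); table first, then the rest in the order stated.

table();
translate([0, 0, 739]) picture_frame();
translate([234, -659, 0]) stool();
translate([234, 1151, 0]) stool();
translate([-611, 246, 0]) stool();
translate([1079, 246, 0]) stool();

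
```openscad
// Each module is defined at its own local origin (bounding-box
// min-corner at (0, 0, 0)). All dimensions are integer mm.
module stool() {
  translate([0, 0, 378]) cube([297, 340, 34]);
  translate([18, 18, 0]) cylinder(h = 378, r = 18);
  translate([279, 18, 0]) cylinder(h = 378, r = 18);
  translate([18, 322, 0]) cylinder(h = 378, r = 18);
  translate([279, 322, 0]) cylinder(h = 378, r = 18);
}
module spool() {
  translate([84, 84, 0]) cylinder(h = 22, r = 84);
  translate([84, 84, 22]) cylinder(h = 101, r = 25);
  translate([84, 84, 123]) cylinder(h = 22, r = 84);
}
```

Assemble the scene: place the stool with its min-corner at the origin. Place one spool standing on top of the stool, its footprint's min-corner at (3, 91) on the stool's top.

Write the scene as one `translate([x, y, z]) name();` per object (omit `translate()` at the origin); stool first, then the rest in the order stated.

stool();
translate([3, 91, 412]) spool();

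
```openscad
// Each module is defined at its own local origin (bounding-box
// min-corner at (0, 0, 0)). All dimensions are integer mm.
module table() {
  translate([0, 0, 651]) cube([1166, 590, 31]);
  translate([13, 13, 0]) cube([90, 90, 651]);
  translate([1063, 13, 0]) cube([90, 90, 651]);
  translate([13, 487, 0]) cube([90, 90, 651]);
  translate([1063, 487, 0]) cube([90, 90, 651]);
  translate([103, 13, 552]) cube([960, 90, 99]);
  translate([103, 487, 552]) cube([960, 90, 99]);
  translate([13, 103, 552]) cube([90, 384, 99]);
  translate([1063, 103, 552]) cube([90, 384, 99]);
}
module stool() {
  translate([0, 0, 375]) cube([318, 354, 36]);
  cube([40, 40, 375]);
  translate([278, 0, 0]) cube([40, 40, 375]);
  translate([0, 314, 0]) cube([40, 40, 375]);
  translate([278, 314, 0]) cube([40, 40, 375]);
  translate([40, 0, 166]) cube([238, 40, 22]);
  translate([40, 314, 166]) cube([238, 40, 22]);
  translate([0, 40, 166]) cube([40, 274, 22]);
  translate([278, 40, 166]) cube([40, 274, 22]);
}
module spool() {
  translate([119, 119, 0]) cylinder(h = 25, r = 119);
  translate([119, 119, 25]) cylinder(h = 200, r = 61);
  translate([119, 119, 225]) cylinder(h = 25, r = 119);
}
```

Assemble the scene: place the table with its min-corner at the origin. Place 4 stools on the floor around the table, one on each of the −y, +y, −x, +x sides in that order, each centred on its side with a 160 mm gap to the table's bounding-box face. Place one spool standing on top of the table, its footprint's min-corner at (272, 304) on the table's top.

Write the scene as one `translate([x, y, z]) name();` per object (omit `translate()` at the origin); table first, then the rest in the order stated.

table();
translate([424, -514, 0]) stool();
translate([424, 750, 0]) stool();
translate([-478, 118, 0]) stool();
translate([1326, 118, 0]) stool();
translate([272, 304, 682]) spool();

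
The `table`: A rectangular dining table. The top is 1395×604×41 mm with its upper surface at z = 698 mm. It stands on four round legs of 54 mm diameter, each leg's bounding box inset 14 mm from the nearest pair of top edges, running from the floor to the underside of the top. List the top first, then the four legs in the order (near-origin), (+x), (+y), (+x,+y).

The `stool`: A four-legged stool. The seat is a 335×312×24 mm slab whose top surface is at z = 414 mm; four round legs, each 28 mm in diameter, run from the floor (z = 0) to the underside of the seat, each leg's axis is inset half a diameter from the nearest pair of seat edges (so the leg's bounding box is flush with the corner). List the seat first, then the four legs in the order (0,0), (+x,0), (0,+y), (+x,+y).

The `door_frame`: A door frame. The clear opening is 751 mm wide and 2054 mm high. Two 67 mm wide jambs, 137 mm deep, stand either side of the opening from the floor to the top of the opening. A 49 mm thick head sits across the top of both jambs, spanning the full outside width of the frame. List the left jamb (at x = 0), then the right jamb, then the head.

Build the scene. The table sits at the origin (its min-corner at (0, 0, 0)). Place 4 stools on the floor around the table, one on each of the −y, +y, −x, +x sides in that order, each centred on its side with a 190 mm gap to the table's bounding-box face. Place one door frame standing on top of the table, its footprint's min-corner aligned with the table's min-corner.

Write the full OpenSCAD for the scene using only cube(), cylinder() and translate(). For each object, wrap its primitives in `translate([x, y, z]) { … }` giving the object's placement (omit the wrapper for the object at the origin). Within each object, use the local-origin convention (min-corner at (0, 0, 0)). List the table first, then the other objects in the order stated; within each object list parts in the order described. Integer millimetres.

translate([0, 0, 657]) cube([1395, 604, 41]);
translate([41, 41, 0]) cylinder(h = 657, r = 27);
translate([1354, 41, 0]) cylinder(h = 657, r = 27);
translate([41, 563, 0]) cylinder(h = 657, r = 27);
translate([1354, 563, 0]) cylinder(h = 657, r = 27);
translate([530, -502, 0]) {
  translate([0, 0, 390]) cube([335, 312, 24]);
  translate([14, 14, 0]) cylinder(h = 390, r = 14);
  translate([321, 14, 0]) cylinder(h = 390, r = 14);
  translate([14, 298, 0]) cylinder(h = 390, r = 14);
  translate([321, 298, 0]) cylinder(h = 390, r = 14);
}
translate([530, 794, 0]) {
  translate([0, 0, 390]) cube([335, 312, 24]);
  translate([14, 14, 0]) cylinder(h = 390, r = 14);
  translate([321, 14, 0]) cylinder(h = 390, r = 14);
  translate([14, 298, 0]) cylinder(h = 390, r = 14);
  translate([321, 298, 0]) cylinder(h = 390, r = 14);
}
translate([-525, 146, 0]) {
  translate([0, 0, 390]) cube([335, 312, 24]);
  translate([14, 14, 0]) cylinder(h = 390, r = 14);
  translate([321, 14, 0]) cylinder(h = 390, r = 14);
  translate([14, 298, 0]) cylinder(h = 390, r = 14);
  translate([321, 298, 0]) cylinder(h = 390, r = 14);
}
translate([1585, 146, 0]) {
  translate([0, 0, 390]) cube([335, 312, 24]);
  translate([14, 14, 0]) cylinder(h = 390, r = 14);
  translate([321, 14, 0]) cylinder(h = 390, r = 14);
  translate([14, 298, 0]) cylinder(h = 390, r = 14);
  translate([321, 298, 0]) cylinder(h = 390, r = 14);
}
translate([0, 0, 698]) {
  cube([67, 137, 2054]);
  translate([818, 0, 0]) cube([67, 137, 2054]);
  translate([0, 0, 2054]) cube([885, 137, 49]);
}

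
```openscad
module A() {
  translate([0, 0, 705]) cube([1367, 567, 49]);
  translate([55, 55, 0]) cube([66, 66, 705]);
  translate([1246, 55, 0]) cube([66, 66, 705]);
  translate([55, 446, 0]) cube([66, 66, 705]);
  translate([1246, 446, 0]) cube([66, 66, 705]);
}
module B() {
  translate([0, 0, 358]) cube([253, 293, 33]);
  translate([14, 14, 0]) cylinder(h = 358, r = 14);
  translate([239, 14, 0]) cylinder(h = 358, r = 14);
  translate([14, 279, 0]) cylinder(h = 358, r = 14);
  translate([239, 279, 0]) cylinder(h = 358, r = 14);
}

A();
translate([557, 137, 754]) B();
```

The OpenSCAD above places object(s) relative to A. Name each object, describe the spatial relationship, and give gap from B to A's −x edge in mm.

The stool's min-x is at 557; the table's min-x is 0; gap = 557 mm.

A is a table. B is a stool. The stool is on top of the table, centred. The gap from the stool to the table's −x edge is 557 mm.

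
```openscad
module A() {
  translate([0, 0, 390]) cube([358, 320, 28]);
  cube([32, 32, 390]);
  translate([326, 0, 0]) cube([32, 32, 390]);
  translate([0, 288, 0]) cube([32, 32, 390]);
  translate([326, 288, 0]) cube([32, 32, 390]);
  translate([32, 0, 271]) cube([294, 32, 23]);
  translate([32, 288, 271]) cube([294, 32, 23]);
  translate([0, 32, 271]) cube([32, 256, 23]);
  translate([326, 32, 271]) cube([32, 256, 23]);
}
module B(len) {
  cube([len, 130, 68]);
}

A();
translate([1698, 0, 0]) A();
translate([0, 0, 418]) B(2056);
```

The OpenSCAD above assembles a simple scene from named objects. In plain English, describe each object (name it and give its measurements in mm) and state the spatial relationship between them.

A is a four-legged stool. The seat is a 358×320×28 mm slab whose top surface is at z = 418 mm; four square legs, each 32×32 mm in cross-section, run from the floor (z = 0) to the underside of the seat, each flush with a corner of the seat. Four stretchers, 32 mm wide and 23 mm tall, connect adjacent legs with their undersides at z = 271 mm, each running between the inner faces of the legs it joins and aligned with the legs' outer faces on the other axis.

B is a rectangular beam 2056 mm long (x), 130 mm deep (y), 68 mm thick (z).

The beam spans the tops of two stools placed 1340 mm apart, resting at z = 418 mm.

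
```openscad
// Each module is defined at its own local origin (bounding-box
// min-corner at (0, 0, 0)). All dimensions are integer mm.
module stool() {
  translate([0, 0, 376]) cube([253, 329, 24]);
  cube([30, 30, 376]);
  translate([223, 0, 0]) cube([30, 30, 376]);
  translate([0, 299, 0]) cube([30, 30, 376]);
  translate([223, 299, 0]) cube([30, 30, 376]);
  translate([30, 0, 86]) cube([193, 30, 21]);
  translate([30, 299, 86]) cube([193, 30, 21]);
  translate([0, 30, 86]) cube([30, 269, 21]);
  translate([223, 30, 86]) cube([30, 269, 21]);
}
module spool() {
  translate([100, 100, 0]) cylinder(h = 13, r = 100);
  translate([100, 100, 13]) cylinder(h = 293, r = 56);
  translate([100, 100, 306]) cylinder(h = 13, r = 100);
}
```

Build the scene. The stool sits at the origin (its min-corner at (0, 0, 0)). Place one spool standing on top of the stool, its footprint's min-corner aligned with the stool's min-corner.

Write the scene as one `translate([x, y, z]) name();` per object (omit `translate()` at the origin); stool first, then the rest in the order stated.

stool();
translate([0, 0, 400]) spool();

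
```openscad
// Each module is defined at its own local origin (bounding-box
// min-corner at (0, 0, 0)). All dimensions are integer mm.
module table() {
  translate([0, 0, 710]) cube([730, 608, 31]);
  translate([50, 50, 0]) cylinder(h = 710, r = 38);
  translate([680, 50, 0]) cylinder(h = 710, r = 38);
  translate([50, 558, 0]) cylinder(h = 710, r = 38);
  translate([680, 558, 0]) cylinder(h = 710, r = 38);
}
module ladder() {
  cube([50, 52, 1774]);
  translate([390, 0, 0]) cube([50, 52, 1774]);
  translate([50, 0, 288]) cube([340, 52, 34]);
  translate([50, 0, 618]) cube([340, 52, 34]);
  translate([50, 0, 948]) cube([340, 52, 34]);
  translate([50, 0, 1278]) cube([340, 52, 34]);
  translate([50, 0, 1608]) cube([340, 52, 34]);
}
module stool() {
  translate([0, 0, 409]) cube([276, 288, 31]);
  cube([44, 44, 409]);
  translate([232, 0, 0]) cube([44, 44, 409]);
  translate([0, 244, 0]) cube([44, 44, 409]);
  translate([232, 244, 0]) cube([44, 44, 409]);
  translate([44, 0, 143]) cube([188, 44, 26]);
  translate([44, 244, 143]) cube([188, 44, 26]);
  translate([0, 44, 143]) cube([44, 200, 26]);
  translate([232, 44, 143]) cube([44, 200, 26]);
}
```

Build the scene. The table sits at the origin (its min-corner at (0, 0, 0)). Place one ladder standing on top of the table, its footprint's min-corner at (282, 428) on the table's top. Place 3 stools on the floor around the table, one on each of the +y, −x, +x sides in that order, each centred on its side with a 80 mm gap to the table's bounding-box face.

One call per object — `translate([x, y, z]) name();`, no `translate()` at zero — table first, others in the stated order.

table();
translate([282, 428, 741]) ladder();
translate([227, 688, 0]) stool();
translate([-356, 160, 0]) stool();
translate([810, 160, 0]) stool();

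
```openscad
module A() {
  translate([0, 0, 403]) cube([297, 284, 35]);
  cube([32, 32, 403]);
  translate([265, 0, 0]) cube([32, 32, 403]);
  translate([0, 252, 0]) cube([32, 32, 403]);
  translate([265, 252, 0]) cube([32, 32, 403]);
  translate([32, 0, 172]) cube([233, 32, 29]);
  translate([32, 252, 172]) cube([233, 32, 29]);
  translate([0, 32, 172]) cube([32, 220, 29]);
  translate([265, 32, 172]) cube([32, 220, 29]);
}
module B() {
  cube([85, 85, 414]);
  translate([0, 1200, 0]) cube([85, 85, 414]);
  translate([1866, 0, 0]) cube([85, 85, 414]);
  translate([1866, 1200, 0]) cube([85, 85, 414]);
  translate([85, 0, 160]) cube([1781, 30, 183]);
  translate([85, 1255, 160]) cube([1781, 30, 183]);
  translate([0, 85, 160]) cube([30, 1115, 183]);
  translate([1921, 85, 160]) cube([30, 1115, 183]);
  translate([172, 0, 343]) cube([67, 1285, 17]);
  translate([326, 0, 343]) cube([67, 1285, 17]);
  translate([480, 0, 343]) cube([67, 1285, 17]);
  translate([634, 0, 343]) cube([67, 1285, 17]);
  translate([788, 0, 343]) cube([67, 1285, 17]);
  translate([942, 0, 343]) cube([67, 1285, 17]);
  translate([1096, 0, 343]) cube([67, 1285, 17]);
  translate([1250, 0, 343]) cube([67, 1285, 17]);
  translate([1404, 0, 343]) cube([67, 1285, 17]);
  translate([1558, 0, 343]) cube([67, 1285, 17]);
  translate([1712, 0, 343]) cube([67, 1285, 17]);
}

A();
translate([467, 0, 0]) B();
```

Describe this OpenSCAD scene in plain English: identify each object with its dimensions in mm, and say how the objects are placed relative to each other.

A is a four-legged stool. The seat is 297×284 mm, 35 mm thick, top at z = 438 mm. It stands on four square legs, each 32×32 mm in cross-section, from z = 0 to the seat underside, each flush with a corner of the seat. Four stretchers, 32 mm wide and 29 mm tall, connect adjacent legs with their undersides at z = 172 mm, each running between the inner faces of the legs it joins and aligned with the legs' outer faces on the other axis.

B is a bed frame 1951 mm long (x) by 1285 mm wide (y). Four 85×85 mm corner posts, 414 mm tall, at the corners of the footprint. Four rails of 30 mm thickness and 183 mm height run between adjacent posts with their undersides at z = 160 mm, their outer faces flush with the outside of the frame (the two x-running rails run between the posts' inner faces; the two y-running rails run between the posts' inner faces). 11 slats, each 67 mm wide (x) and 17 mm thick, lie across the top of the two x-running rails, running the full 1285 mm width of the frame in y; the slats are evenly spaced along x between the inner faces of the end posts with equal gaps (rounded down to the nearest mm) at the −x end and between each pair — any rounding remainder accumulates at the +x end.

The bed frame is on the floor beside the stool on its +x side.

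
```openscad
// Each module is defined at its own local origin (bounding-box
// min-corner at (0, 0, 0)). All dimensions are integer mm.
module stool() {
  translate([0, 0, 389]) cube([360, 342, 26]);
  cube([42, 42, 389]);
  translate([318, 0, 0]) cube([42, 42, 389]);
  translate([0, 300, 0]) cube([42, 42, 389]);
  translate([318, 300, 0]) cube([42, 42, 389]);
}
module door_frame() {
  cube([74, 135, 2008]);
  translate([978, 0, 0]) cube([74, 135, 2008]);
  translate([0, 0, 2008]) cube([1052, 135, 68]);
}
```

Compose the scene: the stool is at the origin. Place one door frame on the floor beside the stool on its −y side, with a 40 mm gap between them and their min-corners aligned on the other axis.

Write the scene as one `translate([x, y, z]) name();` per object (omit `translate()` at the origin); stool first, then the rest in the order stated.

stool();
translate([0, -175, 0]) door_frame();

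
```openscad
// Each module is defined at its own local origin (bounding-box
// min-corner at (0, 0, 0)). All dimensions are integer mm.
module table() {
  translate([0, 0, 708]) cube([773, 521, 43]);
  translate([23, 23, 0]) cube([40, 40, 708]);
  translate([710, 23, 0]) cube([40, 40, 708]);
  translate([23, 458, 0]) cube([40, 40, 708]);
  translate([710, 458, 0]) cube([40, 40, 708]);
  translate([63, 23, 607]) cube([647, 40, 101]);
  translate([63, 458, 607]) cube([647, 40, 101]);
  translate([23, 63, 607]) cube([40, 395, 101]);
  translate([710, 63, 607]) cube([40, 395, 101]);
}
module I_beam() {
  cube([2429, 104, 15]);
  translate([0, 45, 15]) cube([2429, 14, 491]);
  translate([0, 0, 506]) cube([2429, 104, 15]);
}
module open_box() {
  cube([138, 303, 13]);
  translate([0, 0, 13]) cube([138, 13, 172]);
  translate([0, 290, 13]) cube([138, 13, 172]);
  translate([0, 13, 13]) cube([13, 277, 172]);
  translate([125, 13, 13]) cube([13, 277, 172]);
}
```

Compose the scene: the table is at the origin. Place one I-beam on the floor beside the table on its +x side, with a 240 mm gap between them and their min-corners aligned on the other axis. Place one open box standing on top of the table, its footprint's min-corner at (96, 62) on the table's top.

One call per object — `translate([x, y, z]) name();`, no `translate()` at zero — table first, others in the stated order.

table();
translate([1013, 0, 0]) I_beam();
translate([96, 62, 751]) open_box();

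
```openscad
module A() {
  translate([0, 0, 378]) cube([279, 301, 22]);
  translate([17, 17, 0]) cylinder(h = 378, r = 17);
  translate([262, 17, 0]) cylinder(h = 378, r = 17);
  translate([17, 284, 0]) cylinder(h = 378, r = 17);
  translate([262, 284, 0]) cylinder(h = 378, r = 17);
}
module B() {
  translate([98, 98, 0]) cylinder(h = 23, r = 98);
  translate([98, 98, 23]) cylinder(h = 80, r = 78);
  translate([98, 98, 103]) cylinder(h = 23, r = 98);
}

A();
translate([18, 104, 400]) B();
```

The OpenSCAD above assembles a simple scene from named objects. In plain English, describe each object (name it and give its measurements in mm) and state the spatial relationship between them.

A is a four-legged stool. The seat is 279×301 mm, 22 mm thick, top at z = 400 mm. It stands on four round legs, each 34 mm in diameter, from z = 0 to the seat underside, each leg's axis is inset half a diameter from the nearest pair of seat edges (so the leg's bounding box is flush with the corner).

B is a spool: two coaxial disc flanges of radius 98 mm and thickness 23 mm, joined by a core cylinder of radius 78 mm and height 80 mm. The lower flange rests on z = 0 and the three cylinders share a vertical axis.

The spool is on top of the stool.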